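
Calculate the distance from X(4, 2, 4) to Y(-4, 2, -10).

d = √[(x₂-x₁)² + (y₂-y₁)² + (z₂-z₁)²]
  = √[(-8)² + 0² + (-14)²]
  = √[64 + 0 + 196]
  = √260
  ≈ 16.12

16.12


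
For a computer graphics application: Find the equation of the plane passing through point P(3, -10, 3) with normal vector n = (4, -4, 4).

The plane through P with normal n = (a, b, c) satisfies n·(r - P) = 0,
i.e. ax + by + cz = a·x₀ + b·y₀ + c·z₀.
d = 4·3 + (-4)·(-10) + 4·3
  = 12 + 40 + 12
  = 64
Equation: 4x - 4y + 4z = 64

4x - 4y + 4z = 64


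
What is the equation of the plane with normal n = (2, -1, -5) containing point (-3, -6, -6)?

The plane through P with normal n = (a, b, c) satisfies n·(r - P) = 0,
i.e. ax + by + cz = a·x₀ + b·y₀ + c·z₀.
d = 2·(-3) + (-1)·(-6) + (-5)·(-6)
  = -6 + 6 + 30
  = 30
Equation: 2x - y - 5z = 30

2x - y - 5z = 30


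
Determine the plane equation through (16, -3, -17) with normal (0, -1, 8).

The plane through P with normal n = (a, b, c) satisfies n·(r - P) = 0,
i.e. ax + by + cz = a·x₀ + b·y₀ + c·z₀.
d = 0·16 + (-1)·(-3) + 8·(-17)
  = 0 + 3 - 136
  = -133
Equation: -y + 8z = -133

-y + 8z = -133


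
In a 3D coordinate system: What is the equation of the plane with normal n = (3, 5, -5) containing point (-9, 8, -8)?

The plane through P with normal n = (a, b, c) satisfies n·(r - P) = 0,
i.e. ax + by + cz = a·x₀ + b·y₀ + c·z₀.
d = 3·(-9) + 5·8 + (-5)·(-8)
  = -27 + 40 + 40
  = 53
Equation: 3x + 5y - 5z = 53

3x + 5y - 5z = 53


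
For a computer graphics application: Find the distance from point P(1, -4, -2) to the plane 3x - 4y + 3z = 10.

distance = |a·x₀ + b·y₀ + c·z₀ - d| / √(a² + b² + c²)
  = |3·1 + (-4)·(-4) + 3·(-2) - 10| / √(3² + (-4)² + 3²)
  = |3 + 16 - 6 - 10| / √(9 + 16 + 9)
  = |3| / √34
  = 3 / 5.831
  ≈ 0.5145

0.5145


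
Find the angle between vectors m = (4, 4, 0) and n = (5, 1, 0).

m·n = 4·5 + 4·1 + 0·0 = 20 + 4 + 0 = 24
|m| = √(4² + 4² + 0²) = √32 ≈ 5.657
|n| = √(5² + 1² + 0²) = √26 ≈ 5.099
cos θ = (m·n)/(|m||n|) = 24/(5.657·5.099) ≈ 0.8321
θ = arccos(0.8321) ≈ 33.69°

33.69°


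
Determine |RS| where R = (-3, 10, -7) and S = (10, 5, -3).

d = √[(x₂-x₁)² + (y₂-y₁)² + (z₂-z₁)²]
  = √[13² + (-5)² + 4²]
  = √[169 + 25 + 16]
  = √210
  ≈ 14.49

14.49


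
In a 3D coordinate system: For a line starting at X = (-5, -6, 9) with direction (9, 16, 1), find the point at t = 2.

P(t) = X + t·d
  = (-5 + 9·2, -6 + 16·2, 9 + 1·2)
  = (-5 + 18, -6 + 32, 9 + 2)
  = (13, 26, 11)

(13, 26, 11)


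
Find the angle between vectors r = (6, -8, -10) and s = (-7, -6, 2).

r·s = 6·(-7) + (-8)·(-6) + (-10)·2 = -42 + 48 - 20 = -14
|r| = √(6² + (-8)² + (-10)²) = √200 ≈ 14.14
|s| = √((-7)² + (-6)² + 2²) = √89 ≈ 9.434
cos θ = (r·s)/(|r||s|) = -14/(14.14·9.434) ≈ -0.1049
θ = arccos(-0.1049) ≈ 96.02°

96.02°


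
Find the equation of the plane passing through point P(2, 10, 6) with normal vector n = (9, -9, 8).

The plane through P with normal n = (a, b, c) satisfies n·(r - P) = 0,
i.e. ax + by + cz = a·x₀ + b·y₀ + c·z₀.
d = 9·2 + (-9)·10 + 8·6
  = 18 - 90 + 48
  = -24
Equation: 9x - 9y + 8z = -24

9x - 9y + 8z = -24


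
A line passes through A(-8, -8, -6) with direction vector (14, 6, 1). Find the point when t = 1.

P(t) = A + t·d
  = (-8 + 14·1, -8 + 6·1, -6 + 1·1)
  = (-8 + 14, -8 + 6, -6 + 1)
  = (6, -2, -5)

(6, -2, -5)


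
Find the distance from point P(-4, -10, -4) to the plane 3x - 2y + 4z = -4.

distance = |a·x₀ + b·y₀ + c·z₀ - d| / √(a² + b² + c²)
  = |3·(-4) + (-2)·(-10) + 4·(-4) - (-4)| / √(3² + (-2)² + 4²)
  = |-12 + 20 - 16 + 4| / √(9 + 4 + 16)
  = |-4| / √29
  = 4 / 5.385
  ≈ 0.7428

0.7428


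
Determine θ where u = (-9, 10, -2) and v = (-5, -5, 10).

u·v = (-9)·(-5) + 10·(-5) + (-2)·10 = 45 - 50 - 20 = -25
|u| = √((-9)² + 10² + (-2)²) = √185 ≈ 13.6
|v| = √((-5)² + (-5)² + 10²) = √150 ≈ 12.25
cos θ = (u·v)/(|u||v|) = -25/(13.6·12.25) ≈ -0.1501
θ = arccos(-0.1501) ≈ 98.63°

98.63°


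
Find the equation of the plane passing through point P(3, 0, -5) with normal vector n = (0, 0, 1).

The plane through P with normal n = (a, b, c) satisfies n·(r - P) = 0,
i.e. ax + by + cz = a·x₀ + b·y₀ + c·z₀.
d = 0·3 + 0·0 + 1·(-5)
  = 0 + 0 - 5
  = -5
Equation: z = -5

z = -5


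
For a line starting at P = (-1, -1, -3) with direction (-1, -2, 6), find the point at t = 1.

P(t) = P + t·d
  = (-1 + (-1)·1, -1 + (-2)·1, -3 + 6·1)
  = (-1 - 1, -1 - 2, -3 + 6)
  = (-2, -3, 3)

(-2, -3, 3)


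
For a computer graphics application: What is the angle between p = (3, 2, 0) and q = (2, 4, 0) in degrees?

p·q = 3·2 + 2·4 + 0·0 = 6 + 8 + 0 = 14
|p| = √(3² + 2² + 0²) = √13 ≈ 3.606
|q| = √(2² + 4² + 0²) = √20 ≈ 4.472
cos θ = (p·q)/(|p||q|) = 14/(3.606·4.472) ≈ 0.8682
θ = arccos(0.8682) ≈ 29.74°

29.74°


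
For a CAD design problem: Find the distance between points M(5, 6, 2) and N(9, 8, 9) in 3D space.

d = √[(x₂-x₁)² + (y₂-y₁)² + (z₂-z₁)²]
  = √[4² + 2² + 7²]
  = √[16 + 4 + 49]
  = √69
  ≈ 8.307

8.307


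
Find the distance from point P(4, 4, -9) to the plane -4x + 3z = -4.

distance = |a·x₀ + b·y₀ + c·z₀ - d| / √(a² + b² + c²)
  = |(-4)·4 + 0·4 + 3·(-9) - (-4)| / √((-4)² + 0² + 3²)
  = |-16 + 0 - 27 + 4| / √(16 + 0 + 9)
  = |-39| / √25
  = 39 / 5
  ≈ 7.8

7.8


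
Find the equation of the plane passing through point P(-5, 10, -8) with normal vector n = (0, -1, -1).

The plane through P with normal n = (a, b, c) satisfies n·(r - P) = 0,
i.e. ax + by + cz = a·x₀ + b·y₀ + c·z₀.
d = 0·(-5) + (-1)·10 + (-1)·(-8)
  = 0 - 10 + 8
  = -2
Equation: -y - z = -2

-y - z = -2


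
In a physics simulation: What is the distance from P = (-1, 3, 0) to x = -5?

distance = |a·x₀ + b·y₀ + c·z₀ - d| / √(a² + b² + c²)
  = |1·(-1) + 0·3 + 0·0 - (-5)| / √(1² + 0² + 0²)
  = |-1 + 0 + 0 + 5| / √(1 + 0 + 0)
  = |4| / √1
  = 4 / 1
  ≈ 4

4


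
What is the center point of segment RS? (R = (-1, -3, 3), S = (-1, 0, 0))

M = ((x₁+x₂)/2, (y₁+y₂)/2, (z₁+z₂)/2)
  = ((-1 - 1)/2, (-3 + 0)/2, (3 + 0)/2)
  = (-2/2, -3/2, 3/2)
  = (-1, -1.5, 1.5)

(-1, -1.5, 1.5)


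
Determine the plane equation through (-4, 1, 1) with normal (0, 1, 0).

The plane through P with normal n = (a, b, c) satisfies n·(r - P) = 0,
i.e. ax + by + cz = a·x₀ + b·y₀ + c·z₀.
d = 0·(-4) + 1·1 + 0·1
  = 0 + 1 + 0
  = 1
Equation: y = 1

y = 1


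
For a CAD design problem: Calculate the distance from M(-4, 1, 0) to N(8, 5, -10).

d = √[(x₂-x₁)² + (y₂-y₁)² + (z₂-z₁)²]
  = √[12² + 4² + (-10)²]
  = √[144 + 16 + 100]
  = √260
  ≈ 16.12

16.12


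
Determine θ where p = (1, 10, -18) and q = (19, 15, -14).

p·q = 1·19 + 10·15 + (-18)·(-14) = 19 + 150 + 252 = 421
|p| = √(1² + 10² + (-18)²) = √425 ≈ 20.62
|q| = √(19² + 15² + (-14)²) = √782 ≈ 27.96
cos θ = (p·q)/(|p||q|) = 421/(20.62·27.96) ≈ 0.7303
θ = arccos(0.7303) ≈ 43.09°

43.09°


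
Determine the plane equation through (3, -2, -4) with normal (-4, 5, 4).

The plane through P with normal n = (a, b, c) satisfies n·(r - P) = 0,
i.e. ax + by + cz = a·x₀ + b·y₀ + c·z₀.
d = (-4)·3 + 5·(-2) + 4·(-4)
  = -12 - 10 - 16
  = -38
Equation: -4x + 5y + 4z = -38

-4x + 5y + 4z = -38


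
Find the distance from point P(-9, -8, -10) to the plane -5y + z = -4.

distance = |a·x₀ + b·y₀ + c·z₀ - d| / √(a² + b² + c²)
  = |0·(-9) + (-5)·(-8) + 1·(-10) - (-4)| / √(0² + (-5)² + 1²)
  = |0 + 40 - 10 + 4| / √(0 + 25 + 1)
  = |34| / √26
  = 34 / 5.099
  ≈ 6.668

6.668


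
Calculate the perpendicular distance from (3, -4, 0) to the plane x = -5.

distance = |a·x₀ + b·y₀ + c·z₀ - d| / √(a² + b² + c²)
  = |1·3 + 0·(-4) + 0·0 - (-5)| / √(1² + 0² + 0²)
  = |3 + 0 + 0 + 5| / √(1 + 0 + 0)
  = |8| / √1
  = 8 / 1
  ≈ 8

8


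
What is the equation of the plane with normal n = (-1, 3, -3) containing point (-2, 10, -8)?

The plane through P with normal n = (a, b, c) satisfies n·(r - P) = 0,
i.e. ax + by + cz = a·x₀ + b·y₀ + c·z₀.
d = (-1)·(-2) + 3·10 + (-3)·(-8)
  = 2 + 30 + 24
  = 56
Equation: -x + 3y - 3z = 56

-x + 3y - 3z = 56


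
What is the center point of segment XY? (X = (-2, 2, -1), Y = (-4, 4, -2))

M = ((x₁+x₂)/2, (y₁+y₂)/2, (z₁+z₂)/2)
  = ((-2 - 4)/2, (2 + 4)/2, (-1 - 2)/2)
  = (-6/2, 6/2, -3/2)
  = (-3, 3, -1.5)

(-3, 3, -1.5)


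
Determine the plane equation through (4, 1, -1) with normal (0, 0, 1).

The plane through P with normal n = (a, b, c) satisfies n·(r - P) = 0,
i.e. ax + by + cz = a·x₀ + b·y₀ + c·z₀.
d = 0·4 + 0·1 + 1·(-1)
  = 0 + 0 - 1
  = -1
Equation: z = -1

z = -1


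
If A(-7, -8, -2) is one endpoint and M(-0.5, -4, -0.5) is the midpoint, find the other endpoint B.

B = 2M - A
  = (2·(-0.5) - (-7), 2·(-4) - (-8), 2·(-0.5) - (-2))
  = (-1 + 7, -8 + 8, -1 + 2)
  = (6, 0, 1)

(6, 0, 1)


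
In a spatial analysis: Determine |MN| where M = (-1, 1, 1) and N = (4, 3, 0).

d = √[(x₂-x₁)² + (y₂-y₁)² + (z₂-z₁)²]
  = √[5² + 2² + (-1)²]
  = √[25 + 4 + 1]
  = √30
  ≈ 5.477

5.477


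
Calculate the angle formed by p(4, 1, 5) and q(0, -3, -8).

p·q = 4·0 + 1·(-3) + 5·(-8) = 0 - 3 - 40 = -43
|p| = √(4² + 1² + 5²) = √42 ≈ 6.481
|q| = √(0² + (-3)² + (-8)²) = √73 ≈ 8.544
cos θ = (p·q)/(|p||q|) = -43/(6.481·8.544) ≈ -0.7766
θ = arccos(-0.7766) ≈ 140.9°

140.9°


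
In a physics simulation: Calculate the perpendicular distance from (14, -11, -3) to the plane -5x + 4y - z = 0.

distance = |a·x₀ + b·y₀ + c·z₀ - d| / √(a² + b² + c²)
  = |(-5)·14 + 4·(-11) + (-1)·(-3) - 0| / √((-5)² + 4² + (-1)²)
  = |-70 - 44 + 3 + 0| / √(25 + 16 + 1)
  = |-111| / √42
  = 111 / 6.481
  ≈ 17.13

17.13


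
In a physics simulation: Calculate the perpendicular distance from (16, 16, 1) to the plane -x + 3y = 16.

distance = |a·x₀ + b·y₀ + c·z₀ - d| / √(a² + b² + c²)
  = |(-1)·16 + 3·16 + 0·1 - 16| / √((-1)² + 3² + 0²)
  = |-16 + 48 + 0 - 16| / √(1 + 9 + 0)
  = |16| / √10
  = 16 / 3.162
  ≈ 5.06

5.06


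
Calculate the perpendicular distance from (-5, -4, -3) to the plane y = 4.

distance = |a·x₀ + b·y₀ + c·z₀ - d| / √(a² + b² + c²)
  = |0·(-5) + 1·(-4) + 0·(-3) - 4| / √(0² + 1² + 0²)
  = |0 - 4 + 0 - 4| / √(0 + 1 + 0)
  = |-8| / √1
  = 8 / 1
  ≈ 8

8


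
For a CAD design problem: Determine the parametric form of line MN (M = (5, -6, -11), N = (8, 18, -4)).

Direction vector d = N - M = (8 - 5, 18 + 6, -4 + 11) = (3, 24, 7)
Parametric form r = M + t·d:
x = 5 + 3t, y = -6 + 24t, z = -11 + 7t

x = 5 + 3t, y = -6 + 24t, z = -11 + 7t


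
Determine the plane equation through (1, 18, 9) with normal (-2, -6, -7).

The plane through P with normal n = (a, b, c) satisfies n·(r - P) = 0,
i.e. ax + by + cz = a·x₀ + b·y₀ + c·z₀.
d = (-2)·1 + (-6)·18 + (-7)·9
  = -2 - 108 - 63
  = -173
Equation: -2x - 6y - 7z = -173

-2x - 6y - 7z = -173


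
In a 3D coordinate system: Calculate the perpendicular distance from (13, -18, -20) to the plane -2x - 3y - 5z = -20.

distance = |a·x₀ + b·y₀ + c·z₀ - d| / √(a² + b² + c²)
  = |(-2)·13 + (-3)·(-18) + (-5)·(-20) - (-20)| / √((-2)² + (-3)² + (-5)²)
  = |-26 + 54 + 100 + 20| / √(4 + 9 + 25)
  = |148| / √38
  = 148 / 6.164
  ≈ 24.01

24.01


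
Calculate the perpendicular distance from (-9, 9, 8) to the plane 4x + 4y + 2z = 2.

distance = |a·x₀ + b·y₀ + c·z₀ - d| / √(a² + b² + c²)
  = |4·(-9) + 4·9 + 2·8 - 2| / √(4² + 4² + 2²)
  = |-36 + 36 + 16 - 2| / √(16 + 16 + 4)
  = |14| / √36
  = 14 / 6
  ≈ 2.333

2.333


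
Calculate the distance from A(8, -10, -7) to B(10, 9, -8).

d = √[(x₂-x₁)² + (y₂-y₁)² + (z₂-z₁)²]
  = √[2² + 19² + (-1)²]
  = √[4 + 361 + 1]
  = √366
  ≈ 19.13

19.13


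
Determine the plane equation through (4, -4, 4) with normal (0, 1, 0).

The plane through P with normal n = (a, b, c) satisfies n·(r - P) = 0,
i.e. ax + by + cz = a·x₀ + b·y₀ + c·z₀.
d = 0·4 + 1·(-4) + 0·4
  = 0 - 4 + 0
  = -4
Equation: y = -4

y = -4


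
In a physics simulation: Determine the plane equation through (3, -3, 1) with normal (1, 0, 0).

The plane through P with normal n = (a, b, c) satisfies n·(r - P) = 0,
i.e. ax + by + cz = a·x₀ + b·y₀ + c·z₀.
d = 1·3 + 0·(-3) + 0·1
  = 3 + 0 + 0
  = 3
Equation: x = 3

x = 3


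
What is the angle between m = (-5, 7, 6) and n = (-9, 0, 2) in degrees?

m·n = (-5)·(-9) + 7·0 + 6·2 = 45 + 0 + 12 = 57
|m| = √((-5)² + 7² + 6²) = √110 ≈ 10.49
|n| = √((-9)² + 0² + 2²) = √85 ≈ 9.22
cos θ = (m·n)/(|m||n|) = 57/(10.49·9.22) ≈ 0.5895
θ = arccos(0.5895) ≈ 53.88°

53.88°


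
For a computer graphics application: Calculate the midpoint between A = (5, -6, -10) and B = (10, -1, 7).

M = ((x₁+x₂)/2, (y₁+y₂)/2, (z₁+z₂)/2)
  = ((5 + 10)/2, (-6 - 1)/2, (-10 + 7)/2)
  = (15/2, -7/2, -3/2)
  = (7.5, -3.5, -1.5)

(7.5, -3.5, -1.5)


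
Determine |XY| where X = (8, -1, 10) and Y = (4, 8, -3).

d = √[(x₂-x₁)² + (y₂-y₁)² + (z₂-z₁)²]
  = √[(-4)² + 9² + (-13)²]
  = √[16 + 81 + 169]
  = √266
  ≈ 16.31

16.31


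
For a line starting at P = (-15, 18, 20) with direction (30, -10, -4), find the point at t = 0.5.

P(t) = P + t·d
  = (-15 + 30·0.5, 18 + (-10)·0.5, 20 + (-4)·0.5)
  = (-15 + 15, 18 - 5, 20 - 2)
  = (0, 13, 18)

(0, 13, 18)


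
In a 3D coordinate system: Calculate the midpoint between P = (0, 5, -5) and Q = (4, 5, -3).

M = ((x₁+x₂)/2, (y₁+y₂)/2, (z₁+z₂)/2)
  = ((0 + 4)/2, (5 + 5)/2, (-5 - 3)/2)
  = (4/2, 10/2, -8/2)
  = (2, 5, -4)

(2, 5, -4)


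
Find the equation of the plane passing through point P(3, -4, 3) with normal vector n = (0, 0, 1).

The plane through P with normal n = (a, b, c) satisfies n·(r - P) = 0,
i.e. ax + by + cz = a·x₀ + b·y₀ + c·z₀.
d = 0·3 + 0·(-4) + 1·3
  = 0 + 0 + 3
  = 3
Equation: z = 3

z = 3


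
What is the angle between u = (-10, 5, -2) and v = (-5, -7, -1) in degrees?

u·v = (-10)·(-5) + 5·(-7) + (-2)·(-1) = 50 - 35 + 2 = 17
|u| = √((-10)² + 5² + (-2)²) = √129 ≈ 11.36
|v| = √((-5)² + (-7)² + (-1)²) = √75 ≈ 8.66
cos θ = (u·v)/(|u||v|) = 17/(11.36·8.66) ≈ 0.1728
θ = arccos(0.1728) ≈ 80.05°

80.05°


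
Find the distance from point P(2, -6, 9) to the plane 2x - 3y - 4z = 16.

distance = |a·x₀ + b·y₀ + c·z₀ - d| / √(a² + b² + c²)
  = |2·2 + (-3)·(-6) + (-4)·9 - 16| / √(2² + (-3)² + (-4)²)
  = |4 + 18 - 36 - 16| / √(4 + 9 + 16)
  = |-30| / √29
  = 30 / 5.385
  ≈ 5.571

5.571


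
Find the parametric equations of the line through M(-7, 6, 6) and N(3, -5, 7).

Direction vector d = N - M = (3 + 7, -5 - 6, 7 - 6) = (10, -11, 1)
Parametric form r = M + t·d:
x = -7 + 10t, y = 6 - 11t, z = 6 + t

x = -7 + 10t, y = 6 - 11t, z = 6 + t


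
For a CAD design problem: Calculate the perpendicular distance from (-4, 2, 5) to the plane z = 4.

distance = |a·x₀ + b·y₀ + c·z₀ - d| / √(a² + b² + c²)
  = |0·(-4) + 0·2 + 1·5 - 4| / √(0² + 0² + 1²)
  = |0 + 0 + 5 - 4| / √(0 + 0 + 1)
  = |1| / √1
  = 1 / 1
  ≈ 1

1


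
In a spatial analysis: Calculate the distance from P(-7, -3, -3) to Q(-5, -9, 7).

d = √[(x₂-x₁)² + (y₂-y₁)² + (z₂-z₁)²]
  = √[2² + (-6)² + 10²]
  = √[4 + 36 + 100]
  = √140
  ≈ 11.83

11.83


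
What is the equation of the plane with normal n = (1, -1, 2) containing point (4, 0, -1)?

The plane through P with normal n = (a, b, c) satisfies n·(r - P) = 0,
i.e. ax + by + cz = a·x₀ + b·y₀ + c·z₀.
d = 1·4 + (-1)·0 + 2·(-1)
  = 4 + 0 - 2
  = 2
Equation: x - y + 2z = 2

x - y + 2z = 2


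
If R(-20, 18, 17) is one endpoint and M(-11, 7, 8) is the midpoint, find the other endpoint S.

S = 2M - R
  = (2·(-11) - (-20), 2·7 - 18, 2·8 - 17)
  = (-22 + 20, 14 - 18, 16 - 17)
  = (-2, -4, -1)

(-2, -4, -1)


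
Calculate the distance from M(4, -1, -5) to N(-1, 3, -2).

d = √[(x₂-x₁)² + (y₂-y₁)² + (z₂-z₁)²]
  = √[(-5)² + 4² + 3²]
  = √[25 + 16 + 9]
  = √50
  ≈ 7.071

7.071


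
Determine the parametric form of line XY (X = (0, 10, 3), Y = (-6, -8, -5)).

Direction vector d = Y - X = (-6 + 0, -8 - 10, -5 - 3) = (-6, -18, -8)
Parametric form r = X + t·d:
x = 0 - 6t, y = 10 - 18t, z = 3 - 8t

x = 0 - 6t, y = 10 - 18t, z = 3 - 8t


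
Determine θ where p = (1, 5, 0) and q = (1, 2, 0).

p·q = 1·1 + 5·2 + 0·0 = 1 + 10 + 0 = 11
|p| = √(1² + 5² + 0²) = √26 ≈ 5.099
|q| = √(1² + 2² + 0²) = √5 ≈ 2.236
cos θ = (p·q)/(|p||q|) = 11/(5.099·2.236) ≈ 0.9648
θ = arccos(0.9648) ≈ 15.26°

15.26°


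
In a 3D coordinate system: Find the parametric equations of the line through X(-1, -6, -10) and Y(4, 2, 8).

Direction vector d = Y - X = (4 + 1, 2 + 6, 8 + 10) = (5, 8, 18)
Parametric form r = X + t·d:
x = -1 + 5t, y = -6 + 8t, z = -10 + 18t

x = -1 + 5t, y = -6 + 8t, z = -10 + 18t


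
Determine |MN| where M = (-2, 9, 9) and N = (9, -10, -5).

d = √[(x₂-x₁)² + (y₂-y₁)² + (z₂-z₁)²]
  = √[11² + (-19)² + (-14)²]
  = √[121 + 361 + 196]
  = √678
  ≈ 26.04

26.04


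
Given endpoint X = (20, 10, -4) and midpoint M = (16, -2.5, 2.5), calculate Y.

Y = 2M - X
  = (2·16 - 20, 2·(-2.5) - 10, 2·2.5 - (-4))
  = (32 - 20, -5 - 10, 5 + 4)
  = (12, -15, 9)

(12, -15, 9)


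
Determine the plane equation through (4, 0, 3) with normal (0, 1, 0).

The plane through P with normal n = (a, b, c) satisfies n·(r - P) = 0,
i.e. ax + by + cz = a·x₀ + b·y₀ + c·z₀.
d = 0·4 + 1·0 + 0·3
  = 0 + 0 + 0
  = 0
Equation: y = 0

y = 0


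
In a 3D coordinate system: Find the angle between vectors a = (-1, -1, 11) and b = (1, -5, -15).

a·b = (-1)·1 + (-1)·(-5) + 11·(-15) = -1 + 5 - 165 = -161
|a| = √((-1)² + (-1)² + 11²) = √123 ≈ 11.09
|b| = √(1² + (-5)² + (-15)²) = √251 ≈ 15.84
cos θ = (a·b)/(|a||b|) = -161/(11.09·15.84) ≈ -0.9163
θ = arccos(-0.9163) ≈ 156.4°

156.4°


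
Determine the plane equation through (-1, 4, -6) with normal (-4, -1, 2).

The plane through P with normal n = (a, b, c) satisfies n·(r - P) = 0,
i.e. ax + by + cz = a·x₀ + b·y₀ + c·z₀.
d = (-4)·(-1) + (-1)·4 + 2·(-6)
  = 4 - 4 - 12
  = -12
Equation: -4x - y + 2z = -12

-4x - y + 2z = -12


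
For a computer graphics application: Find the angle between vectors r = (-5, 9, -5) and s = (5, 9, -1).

r·s = (-5)·5 + 9·9 + (-5)·(-1) = -25 + 81 + 5 = 61
|r| = √((-5)² + 9² + (-5)²) = √131 ≈ 11.45
|s| = √(5² + 9² + (-1)²) = √107 ≈ 10.34
cos θ = (r·s)/(|r||s|) = 61/(11.45·10.34) ≈ 0.5152
θ = arccos(0.5152) ≈ 58.99°

58.99°


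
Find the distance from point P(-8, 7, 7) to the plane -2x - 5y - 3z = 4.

distance = |a·x₀ + b·y₀ + c·z₀ - d| / √(a² + b² + c²)
  = |(-2)·(-8) + (-5)·7 + (-3)·7 - 4| / √((-2)² + (-5)² + (-3)²)
  = |16 - 35 - 21 - 4| / √(4 + 25 + 9)
  = |-44| / √38
  = 44 / 6.164
  ≈ 7.138

7.138


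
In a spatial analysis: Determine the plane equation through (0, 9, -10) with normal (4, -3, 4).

The plane through P with normal n = (a, b, c) satisfies n·(r - P) = 0,
i.e. ax + by + cz = a·x₀ + b·y₀ + c·z₀.
d = 4·0 + (-3)·9 + 4·(-10)
  = 0 - 27 - 40
  = -67
Equation: 4x - 3y + 4z = -67

4x - 3y + 4z = -67


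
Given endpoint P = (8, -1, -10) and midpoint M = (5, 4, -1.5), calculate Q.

Q = 2M - P
  = (2·5 - 8, 2·4 - (-1), 2·(-1.5) - (-10))
  = (10 - 8, 8 + 1, -3 + 10)
  = (2, 9, 7)

(2, 9, 7)


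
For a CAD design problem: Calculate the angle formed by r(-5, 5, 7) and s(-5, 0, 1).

r·s = (-5)·(-5) + 5·0 + 7·1 = 25 + 0 + 7 = 32
|r| = √((-5)² + 5² + 7²) = √99 ≈ 9.95
|s| = √((-5)² + 0² + 1²) = √26 ≈ 5.099
cos θ = (r·s)/(|r||s|) = 32/(9.95·5.099) ≈ 0.6307
θ = arccos(0.6307) ≈ 50.9°

50.9°


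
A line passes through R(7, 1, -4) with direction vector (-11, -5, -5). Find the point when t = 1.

P(t) = R + t·d
  = (7 + (-11)·1, 1 + (-5)·1, -4 + (-5)·1)
  = (7 - 11, 1 - 5, -4 - 5)
  = (-4, -4, -9)

(-4, -4, -9)


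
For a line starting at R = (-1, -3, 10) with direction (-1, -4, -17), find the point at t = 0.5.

P(t) = R + t·d
  = (-1 + (-1)·0.5, -3 + (-4)·0.5, 10 + (-17)·0.5)
  = (-1 - 0.5, -3 - 2, 10 - 8.5)
  = (-1.5, -5, 1.5)

(-1.5, -5, 1.5)


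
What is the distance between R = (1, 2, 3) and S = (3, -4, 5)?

d = √[(x₂-x₁)² + (y₂-y₁)² + (z₂-z₁)²]
  = √[2² + (-6)² + 2²]
  = √[4 + 36 + 4]
  = √44
  ≈ 6.633

6.633


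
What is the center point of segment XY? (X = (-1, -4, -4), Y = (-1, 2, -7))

M = ((x₁+x₂)/2, (y₁+y₂)/2, (z₁+z₂)/2)
  = ((-1 - 1)/2, (-4 + 2)/2, (-4 - 7)/2)
  = (-2/2, -2/2, -11/2)
  = (-1, -1, -5.5)

(-1, -1, -5.5)


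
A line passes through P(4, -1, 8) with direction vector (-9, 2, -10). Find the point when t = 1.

P(t) = P + t·d
  = (4 + (-9)·1, -1 + 2·1, 8 + (-10)·1)
  = (4 - 9, -1 + 2, 8 - 10)
  = (-5, 1, -2)

(-5, 1, -2)


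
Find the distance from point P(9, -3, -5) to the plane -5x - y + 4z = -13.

distance = |a·x₀ + b·y₀ + c·z₀ - d| / √(a² + b² + c²)
  = |(-5)·9 + (-1)·(-3) + 4·(-5) - (-13)| / √((-5)² + (-1)² + 4²)
  = |-45 + 3 - 20 + 13| / √(25 + 1 + 16)
  = |-49| / √42
  = 49 / 6.481
  ≈ 7.561

7.561


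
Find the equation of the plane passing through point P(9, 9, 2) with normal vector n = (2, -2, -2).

The plane through P with normal n = (a, b, c) satisfies n·(r - P) = 0,
i.e. ax + by + cz = a·x₀ + b·y₀ + c·z₀.
d = 2·9 + (-2)·9 + (-2)·2
  = 18 - 18 - 4
  = -4
Equation: 2x - 2y - 2z = -4

2x - 2y - 2z = -4


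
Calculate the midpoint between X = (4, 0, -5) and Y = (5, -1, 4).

M = ((x₁+x₂)/2, (y₁+y₂)/2, (z₁+z₂)/2)
  = ((4 + 5)/2, (0 - 1)/2, (-5 + 4)/2)
  = (9/2, -1/2, -1/2)
  = (4.5, -0.5, -0.5)

(4.5, -0.5, -0.5)


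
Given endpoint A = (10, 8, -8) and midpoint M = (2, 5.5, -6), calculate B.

B = 2M - A
  = (2·2 - 10, 2·5.5 - 8, 2·(-6) - (-8))
  = (4 - 10, 11 - 8, -12 + 8)
  = (-6, 3, -4)

(-6, 3, -4)


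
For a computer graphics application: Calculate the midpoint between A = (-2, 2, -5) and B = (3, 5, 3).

M = ((x₁+x₂)/2, (y₁+y₂)/2, (z₁+z₂)/2)
  = ((-2 + 3)/2, (2 + 5)/2, (-5 + 3)/2)
  = (1/2, 7/2, -2/2)
  = (0.5, 3.5, -1)

(0.5, 3.5, -1)


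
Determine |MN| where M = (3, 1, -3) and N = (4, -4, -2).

d = √[(x₂-x₁)² + (y₂-y₁)² + (z₂-z₁)²]
  = √[1² + (-5)² + 1²]
  = √[1 + 25 + 1]
  = √27
  ≈ 5.196

5.196


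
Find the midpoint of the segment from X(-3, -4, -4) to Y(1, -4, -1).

M = ((x₁+x₂)/2, (y₁+y₂)/2, (z₁+z₂)/2)
  = ((-3 + 1)/2, (-4 - 4)/2, (-4 - 1)/2)
  = (-2/2, -8/2, -5/2)
  = (-1, -4, -2.5)

(-1, -4, -2.5)


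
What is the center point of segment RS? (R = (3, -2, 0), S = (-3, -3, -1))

M = ((x₁+x₂)/2, (y₁+y₂)/2, (z₁+z₂)/2)
  = ((3 - 3)/2, (-2 - 3)/2, (0 - 1)/2)
  = (0/2, -5/2, -1/2)
  = (0, -2.5, -0.5)

(0, -2.5, -0.5)


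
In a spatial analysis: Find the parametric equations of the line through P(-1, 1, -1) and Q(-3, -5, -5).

Direction vector d = Q - P = (-3 + 1, -5 - 1, -5 + 1) = (-2, -6, -4)
Parametric form r = P + t·d:
x = -1 - 2t, y = 1 - 6t, z = -1 - 4t

x = -1 - 2t, y = 1 - 6t, z = -1 - 4t


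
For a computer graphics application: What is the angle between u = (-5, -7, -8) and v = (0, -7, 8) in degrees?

u·v = (-5)·0 + (-7)·(-7) + (-8)·8 = 0 + 49 - 64 = -15
|u| = √((-5)² + (-7)² + (-8)²) = √138 ≈ 11.75
|v| = √(0² + (-7)² + 8²) = √113 ≈ 10.63
cos θ = (u·v)/(|u||v|) = -15/(11.75·10.63) ≈ -0.1201
θ = arccos(-0.1201) ≈ 96.9°

96.9°


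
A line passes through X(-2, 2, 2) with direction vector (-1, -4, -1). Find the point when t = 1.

P(t) = X + t·d
  = (-2 + (-1)·1, 2 + (-4)·1, 2 + (-1)·1)
  = (-2 - 1, 2 - 4, 2 - 1)
  = (-3, -2, 1)

(-3, -2, 1)


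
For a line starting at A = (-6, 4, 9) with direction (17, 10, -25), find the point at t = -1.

P(t) = A + t·d
  = (-6 + 17·(-1), 4 + 10·(-1), 9 + (-25)·(-1))
  = (-6 - 17, 4 - 10, 9 + 25)
  = (-23, -6, 34)

(-23, -6, 34)


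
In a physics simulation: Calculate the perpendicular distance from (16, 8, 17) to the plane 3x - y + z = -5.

distance = |a·x₀ + b·y₀ + c·z₀ - d| / √(a² + b² + c²)
  = |3·16 + (-1)·8 + 1·17 - (-5)| / √(3² + (-1)² + 1²)
  = |48 - 8 + 17 + 5| / √(9 + 1 + 1)
  = |62| / √11
  = 62 / 3.317
  ≈ 18.69

18.69


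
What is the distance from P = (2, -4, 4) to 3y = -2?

distance = |a·x₀ + b·y₀ + c·z₀ - d| / √(a² + b² + c²)
  = |0·2 + 3·(-4) + 0·4 - (-2)| / √(0² + 3² + 0²)
  = |0 - 12 + 0 + 2| / √(0 + 9 + 0)
  = |-10| / √9
  = 10 / 3
  ≈ 3.333

3.333


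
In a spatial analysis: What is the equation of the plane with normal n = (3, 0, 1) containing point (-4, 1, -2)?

The plane through P with normal n = (a, b, c) satisfies n·(r - P) = 0,
i.e. ax + by + cz = a·x₀ + b·y₀ + c·z₀.
d = 3·(-4) + 0·1 + 1·(-2)
  = -12 + 0 - 2
  = -14
Equation: 3x + z = -14

3x + z = -14


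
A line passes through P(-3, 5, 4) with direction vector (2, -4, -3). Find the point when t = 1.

P(t) = P + t·d
  = (-3 + 2·1, 5 + (-4)·1, 4 + (-3)·1)
  = (-3 + 2, 5 - 4, 4 - 3)
  = (-1, 1, 1)

(-1, 1, 1)


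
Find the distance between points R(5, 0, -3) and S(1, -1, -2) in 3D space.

d = √[(x₂-x₁)² + (y₂-y₁)² + (z₂-z₁)²]
  = √[(-4)² + (-1)² + 1²]
  = √[16 + 1 + 1]
  = √18
  ≈ 4.243

4.243


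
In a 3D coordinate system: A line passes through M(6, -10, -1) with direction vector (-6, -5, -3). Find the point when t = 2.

P(t) = M + t·d
  = (6 + (-6)·2, -10 + (-5)·2, -1 + (-3)·2)
  = (6 - 12, -10 - 10, -1 - 6)
  = (-6, -20, -7)

(-6, -20, -7)


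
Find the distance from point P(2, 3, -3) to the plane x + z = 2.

distance = |a·x₀ + b·y₀ + c·z₀ - d| / √(a² + b² + c²)
  = |1·2 + 0·3 + 1·(-3) - 2| / √(1² + 0² + 1²)
  = |2 + 0 - 3 - 2| / √(1 + 0 + 1)
  = |-3| / √2
  = 3 / 1.414
  ≈ 2.121

2.121


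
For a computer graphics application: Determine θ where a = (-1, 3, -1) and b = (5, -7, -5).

a·b = (-1)·5 + 3·(-7) + (-1)·(-5) = -5 - 21 + 5 = -21
|a| = √((-1)² + 3² + (-1)²) = √11 ≈ 3.317
|b| = √(5² + (-7)² + (-5)²) = √99 ≈ 9.95
cos θ = (a·b)/(|a||b|) = -21/(3.317·9.95) ≈ -0.6364
θ = arccos(-0.6364) ≈ 129.5°

129.5°


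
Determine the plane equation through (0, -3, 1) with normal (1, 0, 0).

The plane through P with normal n = (a, b, c) satisfies n·(r - P) = 0,
i.e. ax + by + cz = a·x₀ + b·y₀ + c·z₀.
d = 1·0 + 0·(-3) + 0·1
  = 0 + 0 + 0
  = 0
Equation: x = 0

x = 0


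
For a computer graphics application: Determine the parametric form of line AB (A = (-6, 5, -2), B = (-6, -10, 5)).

Direction vector d = B - A = (-6 + 6, -10 - 5, 5 + 2) = (0, -15, 7)
Parametric form r = A + t·d:
x = -6, y = 5 - 15t, z = -2 + 7t

x = -6, y = 5 - 15t, z = -2 + 7t


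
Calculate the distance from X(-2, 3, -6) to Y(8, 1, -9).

d = √[(x₂-x₁)² + (y₂-y₁)² + (z₂-z₁)²]
  = √[10² + (-2)² + (-3)²]
  = √[100 + 4 + 9]
  = √113
  ≈ 10.63

10.63


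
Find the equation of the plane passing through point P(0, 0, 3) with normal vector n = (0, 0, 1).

The plane through P with normal n = (a, b, c) satisfies n·(r - P) = 0,
i.e. ax + by + cz = a·x₀ + b·y₀ + c·z₀.
d = 0·0 + 0·0 + 1·3
  = 0 + 0 + 3
  = 3
Equation: z = 3

z = 3


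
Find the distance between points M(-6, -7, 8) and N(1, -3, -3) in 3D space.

d = √[(x₂-x₁)² + (y₂-y₁)² + (z₂-z₁)²]
  = √[7² + 4² + (-11)²]
  = √[49 + 16 + 121]
  = √186
  ≈ 13.64

13.64


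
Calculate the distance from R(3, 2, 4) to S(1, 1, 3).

d = √[(x₂-x₁)² + (y₂-y₁)² + (z₂-z₁)²]
  = √[(-2)² + (-1)² + (-1)²]
  = √[4 + 1 + 1]
  = √6
  ≈ 2.449

2.449


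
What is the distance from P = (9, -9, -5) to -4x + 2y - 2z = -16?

distance = |a·x₀ + b·y₀ + c·z₀ - d| / √(a² + b² + c²)
  = |(-4)·9 + 2·(-9) + (-2)·(-5) - (-16)| / √((-4)² + 2² + (-2)²)
  = |-36 - 18 + 10 + 16| / √(16 + 4 + 4)
  = |-28| / √24
  = 28 / 4.899
  ≈ 5.715

5.715


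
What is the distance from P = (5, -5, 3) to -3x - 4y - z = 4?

distance = |a·x₀ + b·y₀ + c·z₀ - d| / √(a² + b² + c²)
  = |(-3)·5 + (-4)·(-5) + (-1)·3 - 4| / √((-3)² + (-4)² + (-1)²)
  = |-15 + 20 - 3 - 4| / √(9 + 16 + 1)
  = |-2| / √26
  = 2 / 5.099
  ≈ 0.3922

0.3922


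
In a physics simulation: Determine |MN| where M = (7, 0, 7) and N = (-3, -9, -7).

d = √[(x₂-x₁)² + (y₂-y₁)² + (z₂-z₁)²]
  = √[(-10)² + (-9)² + (-14)²]
  = √[100 + 81 + 196]
  = √377
  ≈ 19.42

19.42


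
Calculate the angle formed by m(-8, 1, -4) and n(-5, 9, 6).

m·n = (-8)·(-5) + 1·9 + (-4)·6 = 40 + 9 - 24 = 25
|m| = √((-8)² + 1² + (-4)²) = √81 ≈ 9
|n| = √((-5)² + 9² + 6²) = √142 ≈ 11.92
cos θ = (m·n)/(|m||n|) = 25/(9·11.92) ≈ 0.2331
θ = arccos(0.2331) ≈ 76.52°

76.52°


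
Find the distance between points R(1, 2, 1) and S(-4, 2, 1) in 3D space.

d = √[(x₂-x₁)² + (y₂-y₁)² + (z₂-z₁)²]
  = √[(-5)² + 0² + 0²]
  = √[25 + 0 + 0]
  = √25
  ≈ 5

5


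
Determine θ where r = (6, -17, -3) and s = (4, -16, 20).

r·s = 6·4 + (-17)·(-16) + (-3)·20 = 24 + 272 - 60 = 236
|r| = √(6² + (-17)² + (-3)²) = √334 ≈ 18.28
|s| = √(4² + (-16)² + 20²) = √672 ≈ 25.92
cos θ = (r·s)/(|r||s|) = 236/(18.28·25.92) ≈ 0.4981
θ = arccos(0.4981) ≈ 60.12°

60.12°


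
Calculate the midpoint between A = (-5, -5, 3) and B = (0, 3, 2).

M = ((x₁+x₂)/2, (y₁+y₂)/2, (z₁+z₂)/2)
  = ((-5 + 0)/2, (-5 + 3)/2, (3 + 2)/2)
  = (-5/2, -2/2, 5/2)
  = (-2.5, -1, 2.5)

(-2.5, -1, 2.5)


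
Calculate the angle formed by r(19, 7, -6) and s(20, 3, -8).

r·s = 19·20 + 7·3 + (-6)·(-8) = 380 + 21 + 48 = 449
|r| = √(19² + 7² + (-6)²) = √446 ≈ 21.12
|s| = √(20² + 3² + (-8)²) = √473 ≈ 21.75
cos θ = (r·s)/(|r||s|) = 449/(21.12·21.75) ≈ 0.9776
θ = arccos(0.9776) ≈ 12.16°

12.16°


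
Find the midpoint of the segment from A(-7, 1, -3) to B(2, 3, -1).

M = ((x₁+x₂)/2, (y₁+y₂)/2, (z₁+z₂)/2)
  = ((-7 + 2)/2, (1 + 3)/2, (-3 - 1)/2)
  = (-5/2, 4/2, -4/2)
  = (-2.5, 2, -2)

(-2.5, 2, -2)


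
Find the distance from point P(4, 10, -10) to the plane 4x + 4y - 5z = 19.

distance = |a·x₀ + b·y₀ + c·z₀ - d| / √(a² + b² + c²)
  = |4·4 + 4·10 + (-5)·(-10) - 19| / √(4² + 4² + (-5)²)
  = |16 + 40 + 50 - 19| / √(16 + 16 + 25)
  = |87| / √57
  = 87 / 7.55
  ≈ 11.52

11.52


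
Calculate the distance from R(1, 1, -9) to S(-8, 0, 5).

d = √[(x₂-x₁)² + (y₂-y₁)² + (z₂-z₁)²]
  = √[(-9)² + (-1)² + 14²]
  = √[81 + 1 + 196]
  = √278
  ≈ 16.67

16.67


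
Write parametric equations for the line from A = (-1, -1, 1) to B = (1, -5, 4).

Direction vector d = B - A = (1 + 1, -5 + 1, 4 - 1) = (2, -4, 3)
Parametric form r = A + t·d:
x = -1 + 2t, y = -1 - 4t, z = 1 + 3t

x = -1 + 2t, y = -1 - 4t, z = 1 + 3t


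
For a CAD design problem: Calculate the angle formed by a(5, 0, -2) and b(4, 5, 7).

a·b = 5·4 + 0·5 + (-2)·7 = 20 + 0 - 14 = 6
|a| = √(5² + 0² + (-2)²) = √29 ≈ 5.385
|b| = √(4² + 5² + 7²) = √90 ≈ 9.487
cos θ = (a·b)/(|a||b|) = 6/(5.385·9.487) ≈ 0.1174
θ = arccos(0.1174) ≈ 83.26°

83.26°


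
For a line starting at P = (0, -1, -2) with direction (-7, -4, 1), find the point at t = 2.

P(t) = P + t·d
  = (0 + (-7)·2, -1 + (-4)·2, -2 + 1·2)
  = (0 - 14, -1 - 8, -2 + 2)
  = (-14, -9, 0)

(-14, -9, 0)


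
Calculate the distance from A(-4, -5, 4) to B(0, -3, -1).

d = √[(x₂-x₁)² + (y₂-y₁)² + (z₂-z₁)²]
  = √[4² + 2² + (-5)²]
  = √[16 + 4 + 25]
  = √45
  ≈ 6.708

6.708


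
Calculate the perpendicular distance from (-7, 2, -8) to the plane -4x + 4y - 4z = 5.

distance = |a·x₀ + b·y₀ + c·z₀ - d| / √(a² + b² + c²)
  = |(-4)·(-7) + 4·2 + (-4)·(-8) - 5| / √((-4)² + 4² + (-4)²)
  = |28 + 8 + 32 - 5| / √(16 + 16 + 16)
  = |63| / √48
  = 63 / 6.928
  ≈ 9.093

9.093


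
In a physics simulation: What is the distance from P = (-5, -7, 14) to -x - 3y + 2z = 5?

distance = |a·x₀ + b·y₀ + c·z₀ - d| / √(a² + b² + c²)
  = |(-1)·(-5) + (-3)·(-7) + 2·14 - 5| / √((-1)² + (-3)² + 2²)
  = |5 + 21 + 28 - 5| / √(1 + 9 + 4)
  = |49| / √14
  = 49 / 3.742
  ≈ 13.1

13.1


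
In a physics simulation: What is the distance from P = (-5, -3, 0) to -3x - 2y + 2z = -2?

distance = |a·x₀ + b·y₀ + c·z₀ - d| / √(a² + b² + c²)
  = |(-3)·(-5) + (-2)·(-3) + 2·0 - (-2)| / √((-3)² + (-2)² + 2²)
  = |15 + 6 + 0 + 2| / √(9 + 4 + 4)
  = |23| / √17
  = 23 / 4.123
  ≈ 5.578

5.578


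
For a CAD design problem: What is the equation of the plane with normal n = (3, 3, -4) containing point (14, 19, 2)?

The plane through P with normal n = (a, b, c) satisfies n·(r - P) = 0,
i.e. ax + by + cz = a·x₀ + b·y₀ + c·z₀.
d = 3·14 + 3·19 + (-4)·2
  = 42 + 57 - 8
  = 91
Equation: 3x + 3y - 4z = 91

3x + 3y - 4z = 91


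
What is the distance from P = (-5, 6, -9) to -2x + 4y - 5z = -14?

distance = |a·x₀ + b·y₀ + c·z₀ - d| / √(a² + b² + c²)
  = |(-2)·(-5) + 4·6 + (-5)·(-9) - (-14)| / √((-2)² + 4² + (-5)²)
  = |10 + 24 + 45 + 14| / √(4 + 16 + 25)
  = |93| / √45
  = 93 / 6.708
  ≈ 13.86

13.86


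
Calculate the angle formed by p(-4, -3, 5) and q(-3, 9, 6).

p·q = (-4)·(-3) + (-3)·9 + 5·6 = 12 - 27 + 30 = 15
|p| = √((-4)² + (-3)² + 5²) = √50 ≈ 7.071
|q| = √((-3)² + 9² + 6²) = √126 ≈ 11.22
cos θ = (p·q)/(|p||q|) = 15/(7.071·11.22) ≈ 0.189
θ = arccos(0.189) ≈ 79.11°

79.11°


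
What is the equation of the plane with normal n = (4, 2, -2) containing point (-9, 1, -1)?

The plane through P with normal n = (a, b, c) satisfies n·(r - P) = 0,
i.e. ax + by + cz = a·x₀ + b·y₀ + c·z₀.
d = 4·(-9) + 2·1 + (-2)·(-1)
  = -36 + 2 + 2
  = -32
Equation: 4x + 2y - 2z = -32

4x + 2y - 2z = -32


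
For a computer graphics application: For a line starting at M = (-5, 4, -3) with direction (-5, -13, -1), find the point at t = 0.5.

P(t) = M + t·d
  = (-5 + (-5)·0.5, 4 + (-13)·0.5, -3 + (-1)·0.5)
  = (-5 - 2.5, 4 - 6.5, -3 - 0.5)
  = (-7.5, -2.5, -3.5)

(-7.5, -2.5, -3.5)


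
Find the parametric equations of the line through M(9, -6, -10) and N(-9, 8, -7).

Direction vector d = N - M = (-9 - 9, 8 + 6, -7 + 10) = (-18, 14, 3)
Parametric form r = M + t·d:
x = 9 - 18t, y = -6 + 14t, z = -10 + 3t

x = 9 - 18t, y = -6 + 14t, z = -10 + 3t


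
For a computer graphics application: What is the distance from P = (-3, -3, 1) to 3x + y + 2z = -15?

distance = |a·x₀ + b·y₀ + c·z₀ - d| / √(a² + b² + c²)
  = |3·(-3) + 1·(-3) + 2·1 - (-15)| / √(3² + 1² + 2²)
  = |-9 - 3 + 2 + 15| / √(9 + 1 + 4)
  = |5| / √14
  = 5 / 3.742
  ≈ 1.336

1.336


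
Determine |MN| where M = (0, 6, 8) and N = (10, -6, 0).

d = √[(x₂-x₁)² + (y₂-y₁)² + (z₂-z₁)²]
  = √[10² + (-12)² + (-8)²]
  = √[100 + 144 + 64]
  = √308
  ≈ 17.55

17.55


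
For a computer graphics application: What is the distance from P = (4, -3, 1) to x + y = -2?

distance = |a·x₀ + b·y₀ + c·z₀ - d| / √(a² + b² + c²)
  = |1·4 + 1·(-3) + 0·1 - (-2)| / √(1² + 1² + 0²)
  = |4 - 3 + 0 + 2| / √(1 + 1 + 0)
  = |3| / √2
  = 3 / 1.414
  ≈ 2.121

2.121


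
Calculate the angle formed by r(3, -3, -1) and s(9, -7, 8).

r·s = 3·9 + (-3)·(-7) + (-1)·8 = 27 + 21 - 8 = 40
|r| = √(3² + (-3)² + (-1)²) = √19 ≈ 4.359
|s| = √(9² + (-7)² + 8²) = √194 ≈ 13.93
cos θ = (r·s)/(|r||s|) = 40/(4.359·13.93) ≈ 0.6588
θ = arccos(0.6588) ≈ 48.79°

48.79°


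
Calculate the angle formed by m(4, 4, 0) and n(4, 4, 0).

m·n = 4·4 + 4·4 + 0·0 = 16 + 16 + 0 = 32
|m| = √(4² + 4² + 0²) = √32 ≈ 5.657
|n| = √(4² + 4² + 0²) = √32 ≈ 5.657
cos θ = (m·n)/(|m||n|) = 32/(5.657·5.657) ≈ 1
θ = arccos(1) ≈ 0°

0°


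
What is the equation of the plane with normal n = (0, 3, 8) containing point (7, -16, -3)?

The plane through P with normal n = (a, b, c) satisfies n·(r - P) = 0,
i.e. ax + by + cz = a·x₀ + b·y₀ + c·z₀.
d = 0·7 + 3·(-16) + 8·(-3)
  = 0 - 48 - 24
  = -72
Equation: 3y + 8z = -72

3y + 8z = -72


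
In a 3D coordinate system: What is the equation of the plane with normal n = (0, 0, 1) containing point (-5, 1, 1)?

The plane through P with normal n = (a, b, c) satisfies n·(r - P) = 0,
i.e. ax + by + cz = a·x₀ + b·y₀ + c·z₀.
d = 0·(-5) + 0·1 + 1·1
  = 0 + 0 + 1
  = 1
Equation: z = 1

z = 1


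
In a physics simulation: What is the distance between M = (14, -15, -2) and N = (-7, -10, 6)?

d = √[(x₂-x₁)² + (y₂-y₁)² + (z₂-z₁)²]
  = √[(-21)² + 5² + 8²]
  = √[441 + 25 + 64]
  = √530
  ≈ 23.02

23.02


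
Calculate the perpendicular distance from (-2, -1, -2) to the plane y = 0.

distance = |a·x₀ + b·y₀ + c·z₀ - d| / √(a² + b² + c²)
  = |0·(-2) + 1·(-1) + 0·(-2) - 0| / √(0² + 1² + 0²)
  = |0 - 1 + 0 + 0| / √(0 + 1 + 0)
  = |-1| / √1
  = 1 / 1
  ≈ 1

1


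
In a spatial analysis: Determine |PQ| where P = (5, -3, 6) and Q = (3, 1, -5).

d = √[(x₂-x₁)² + (y₂-y₁)² + (z₂-z₁)²]
  = √[(-2)² + 4² + (-11)²]
  = √[4 + 16 + 121]
  = √141
  ≈ 11.87

11.87


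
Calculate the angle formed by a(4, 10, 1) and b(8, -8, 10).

a·b = 4·8 + 10·(-8) + 1·10 = 32 - 80 + 10 = -38
|a| = √(4² + 10² + 1²) = √117 ≈ 10.82
|b| = √(8² + (-8)² + 10²) = √228 ≈ 15.1
cos θ = (a·b)/(|a||b|) = -38/(10.82·15.1) ≈ -0.2327
θ = arccos(-0.2327) ≈ 103.5°

103.5°


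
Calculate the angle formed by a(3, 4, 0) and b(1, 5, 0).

a·b = 3·1 + 4·5 + 0·0 = 3 + 20 + 0 = 23
|a| = √(3² + 4² + 0²) = √25 ≈ 5
|b| = √(1² + 5² + 0²) = √26 ≈ 5.099
cos θ = (a·b)/(|a||b|) = 23/(5·5.099) ≈ 0.9021
θ = arccos(0.9021) ≈ 25.56°

25.56°


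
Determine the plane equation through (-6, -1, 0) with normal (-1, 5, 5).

The plane through P with normal n = (a, b, c) satisfies n·(r - P) = 0,
i.e. ax + by + cz = a·x₀ + b·y₀ + c·z₀.
d = (-1)·(-6) + 5·(-1) + 5·0
  = 6 - 5 + 0
  = 1
Equation: -x + 5y + 5z = 1

-x + 5y + 5z = 1


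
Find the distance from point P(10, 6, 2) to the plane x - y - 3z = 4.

distance = |a·x₀ + b·y₀ + c·z₀ - d| / √(a² + b² + c²)
  = |1·10 + (-1)·6 + (-3)·2 - 4| / √(1² + (-1)² + (-3)²)
  = |10 - 6 - 6 - 4| / √(1 + 1 + 9)
  = |-6| / √11
  = 6 / 3.317
  ≈ 1.809

1.809


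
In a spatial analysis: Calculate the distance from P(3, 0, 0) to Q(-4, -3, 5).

d = √[(x₂-x₁)² + (y₂-y₁)² + (z₂-z₁)²]
  = √[(-7)² + (-3)² + 5²]
  = √[49 + 9 + 25]
  = √83
  ≈ 9.11

9.11


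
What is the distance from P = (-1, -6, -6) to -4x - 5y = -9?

distance = |a·x₀ + b·y₀ + c·z₀ - d| / √(a² + b² + c²)
  = |(-4)·(-1) + (-5)·(-6) + 0·(-6) - (-9)| / √((-4)² + (-5)² + 0²)
  = |4 + 30 + 0 + 9| / √(16 + 25 + 0)
  = |43| / √41
  = 43 / 6.403
  ≈ 6.715

6.715
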